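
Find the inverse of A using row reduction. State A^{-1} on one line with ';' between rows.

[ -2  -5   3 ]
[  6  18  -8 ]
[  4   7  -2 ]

Gauss-Jordan on [A | I]:
R1 <- (1/-2)*R1:  [    1   5/2  -3/2  |  -1/2     0     0 ]
R2 <- R2 - (6)*R1:  [ 0  3  1  |  3  1  0 ]
R3 <- R3 - (4)*R1:  [  0  -3   4  |   2   0   1 ]
R2 <- (1/3)*R2:  [   0    1  1/3  |    1  1/3    0 ]
R1 <- R1 - (5/2)*R2:  [    1     0  -7/3  |    -3  -5/6     0 ]
R3 <- R3 - (-3)*R2:  [ 0  0  5  |  5  1  1 ]
R3 <- (1/5)*R3:  [   0    0    1  |    1  1/5  1/5 ]
R1 <- R1 - (-7/3)*R3:  [      1       0       0  |    -2/3  -11/30    7/15 ]
R2 <- R2 - (1/3)*R3:  [     0      1      0  |    2/3   4/15  -1/15 ]
Right block of [I | A^{-1}] is the inverse:
[ -2/3  -11/30   7/15 ]
[  2/3    4/15  -1/15 ]
[    1     1/5    1/5 ]

inverse = [-2/3 -11/30 7/15; 2/3 4/15 -1/15; 1 1/5 1/5]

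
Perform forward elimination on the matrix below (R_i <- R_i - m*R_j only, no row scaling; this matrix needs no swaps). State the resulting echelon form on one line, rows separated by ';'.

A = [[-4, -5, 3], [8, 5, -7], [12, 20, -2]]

Forward elimination:
R2 <- R2 - (-2)*R1:  [  0  -5  -1 ]
R3 <- R3 - (-3)*R1:  [ 0  5  7 ]
R3 <- R3 - (-1)*R2:  [ 0  0  6 ]
Row echelon form:
[ -4  -5   3 ]
[  0  -5  -1 ]
[  0   0   6 ]

REF = [-4 -5 3; 0 -5 -1; 0 0 6]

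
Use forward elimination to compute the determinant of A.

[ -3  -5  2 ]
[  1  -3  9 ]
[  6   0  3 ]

Forward elimination:
R2 <- R2 - (-1/3)*R1:  [     0  -14/3   29/3 ]
R3 <- R3 - (-2)*R1:  [   0  -10    7 ]
R3 <- R3 - (15/7)*R2:  [     0      0  -96/7 ]
Upper-triangular form:
[ -3     -5      2 ]
[  0  -14/3   29/3 ]
[  0      0  -96/7 ]
det(A) = (-1)^0 * (-3) * (-14/3) * (-96/7) = -192  (0 row swaps -> sign +1)

det(A) = -192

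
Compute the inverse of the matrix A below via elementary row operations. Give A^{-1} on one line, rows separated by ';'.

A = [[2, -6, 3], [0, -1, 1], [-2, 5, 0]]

Gauss-Jordan on [A | I]:
R1 <- (1/2)*R1:  [   1   -3  3/2  |  1/2    0    0 ]
R3 <- R3 - (-2)*R1:  [  0  -1   3  |   1   0   1 ]
R2 <- (1/-1)*R2:  [  0   1  -1  |   0  -1   0 ]
R1 <- R1 - (-3)*R2:  [    1     0  -3/2  |   1/2    -3     0 ]
R3 <- R3 - (-1)*R2:  [  0   0   2  |   1  -1   1 ]
R3 <- (1/2)*R3:  [    0     0     1  |   1/2  -1/2   1/2 ]
R1 <- R1 - (-3/2)*R3:  [     1      0      0  |    5/4  -15/4    3/4 ]
R2 <- R2 - (-1)*R3:  [    0     1     0  |   1/2  -3/2   1/2 ]
Right block of [I | A^{-1}] is the inverse:
[ 5/4  -15/4  3/4 ]
[ 1/2   -3/2  1/2 ]
[ 1/2   -1/2  1/2 ]

inverse = [5/4 -15/4 3/4; 1/2 -3/2 1/2; 1/2 -1/2 1/2]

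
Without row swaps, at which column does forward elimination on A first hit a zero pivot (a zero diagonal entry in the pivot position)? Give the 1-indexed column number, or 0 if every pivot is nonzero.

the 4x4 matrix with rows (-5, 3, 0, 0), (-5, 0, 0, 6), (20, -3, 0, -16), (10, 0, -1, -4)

first zero-pivot column = 3

Naive forward elimination:
R2 <- R2 - (1)*R1:  [  0  -3   0   6 ]
R3 <- R3 - (-4)*R1:  [   0    9    0  -16 ]
R4 <- R4 - (-2)*R1:  [  0   6  -1  -4 ]
R3 <- R3 - (-3)*R2:  [ 0  0  0  2 ]
R4 <- R4 - (-2)*R2:  [  0   0  -1   8 ]
Matrix at this point:
[ -5   3   0  0 ]
[  0  -3   0  6 ]
[  0   0   0  2 ]
[  0   0  -1  8 ]
Pivot entry (3,3) is zero but row 4 has -1 in column 3 -> naive elimination stops; a row interchange (e.g. R3 <-> R4) would be required here.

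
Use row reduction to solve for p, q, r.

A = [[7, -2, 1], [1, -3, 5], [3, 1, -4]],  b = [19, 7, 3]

(3, 2, 2)

Forward elimination on [A|b]:
R2 <- R2 - (1/7)*R1:  [     0  -19/7   34/7   30/7 ]
R3 <- R3 - (3/7)*R1:  [     0   13/7  -31/7  -36/7 ]
R3 <- R3 - (-13/19)*R2:  [      0       0  -21/19  -42/19 ]
Row echelon form:
[ 7     -2       1  |      19 ]
[ 0  -19/7    34/7  |    30/7 ]
[ 0      0  -21/19  |  -42/19 ]
Back-substitution:
r = (-42/19) / (-21/19) = 2
q = (30/7 - (34/7)*(2)) / (-19/7) = 2
p = (19 - (-2)*(2) - (1)*(2)) / 7 = 3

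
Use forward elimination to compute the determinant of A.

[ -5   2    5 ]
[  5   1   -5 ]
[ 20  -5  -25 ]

det(A) = 75

Forward elimination:
R2 <- R2 - (-1)*R1:  [ 0  3  0 ]
R3 <- R3 - (-4)*R1:  [  0   3  -5 ]
R3 <- R3 - (1)*R2:  [  0   0  -5 ]
Upper-triangular form:
[ -5  2   5 ]
[  0  3   0 ]
[  0  0  -5 ]
det(A) = (-1)^0 * (-5) * (3) * (-5) = 75  (0 row swaps -> sign +1)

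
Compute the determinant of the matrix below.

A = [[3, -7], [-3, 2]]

Forward elimination:
R2 <- R2 - (-1)*R1:  [  0  -5 ]
Upper-triangular form:
[ 3  -7 ]
[ 0  -5 ]
det(A) = (-1)^0 * (3) * (-5) = -15  (0 row swaps -> sign +1)

det(A) = -15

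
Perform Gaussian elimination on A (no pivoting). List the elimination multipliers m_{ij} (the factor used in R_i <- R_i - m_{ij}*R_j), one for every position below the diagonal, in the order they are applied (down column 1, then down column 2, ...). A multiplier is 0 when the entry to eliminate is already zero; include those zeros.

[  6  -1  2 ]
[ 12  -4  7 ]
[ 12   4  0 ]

multipliers: 2, 2, -3

Forward elimination:
R2 <- R2 - (2)*R1:  [  0  -2   3 ]
R3 <- R3 - (2)*R1:  [  0   6  -4 ]
R3 <- R3 - (-3)*R2:  [ 0  0  5 ]
Multipliers (in order of application): m_{21} = 2, m_{31} = 2, m_{32} = -3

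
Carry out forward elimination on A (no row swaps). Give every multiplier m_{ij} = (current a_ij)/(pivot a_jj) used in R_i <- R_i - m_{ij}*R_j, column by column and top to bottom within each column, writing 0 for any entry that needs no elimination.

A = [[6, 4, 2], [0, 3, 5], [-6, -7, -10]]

Forward elimination:
R2: entry in column 1 is already 0 -> m_{21} = 0 (no row operation needed)
R3 <- R3 - (-1)*R1:  [  0  -3  -8 ]
R3 <- R3 - (-1)*R2:  [  0   0  -3 ]
Multipliers (in order of application): m_{21} = 0, m_{31} = -1, m_{32} = -1

multipliers: 0, -1, -1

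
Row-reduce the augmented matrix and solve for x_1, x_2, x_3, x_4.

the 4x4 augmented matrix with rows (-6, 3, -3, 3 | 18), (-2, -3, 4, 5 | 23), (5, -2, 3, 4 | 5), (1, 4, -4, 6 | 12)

Forward elimination on [A|b]:
R2 <- R2 - (1/3)*R1:  [  0  -4   5   4  17 ]
R3 <- R3 - (-5/6)*R1:  [    0   1/2   1/2  13/2    20 ]
R4 <- R4 - (-1/6)*R1:  [    0   9/2  -9/2  13/2    15 ]
R3 <- R3 - (-1/8)*R2:  [     0      0    9/8      7  177/8 ]
R4 <- R4 - (-9/8)*R2:  [     0      0    9/8     11  273/8 ]
R4 <- R4 - (1)*R3:  [  0   0   0   4  12 ]
Row echelon form:
[ -6   3   -3  3  |     18 ]
[  0  -4    5  4  |     17 ]
[  0   0  9/8  7  |  177/8 ]
[  0   0    0  4  |     12 ]
Back-substitution:
x_4 = (12) / 4 = 3
x_3 = (177/8 - (7)*(3)) / (9/8) = 1
x_2 = (17 - (5)*(1) - (4)*(3)) / -4 = 0
x_1 = (18 - (3)*(0) - (-3)*(1) - (3)*(3)) / -6 = -2

(-2, 0, 1, 3)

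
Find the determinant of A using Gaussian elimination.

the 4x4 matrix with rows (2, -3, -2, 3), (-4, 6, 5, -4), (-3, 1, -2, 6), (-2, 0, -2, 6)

det(A) = -4

Forward elimination:
R2 <- R2 - (-2)*R1:  [ 0  0  1  2 ]
R3 <- R3 - (-3/2)*R1:  [    0  -7/2    -5  21/2 ]
R4 <- R4 - (-1)*R1:  [  0  -3  -4   9 ]
R2 <-> R3   (pivot in column 2 was zero)
[ 2    -3  -2     3 ]
[ 0  -7/2  -5  21/2 ]
[ 0     0   1     2 ]
[ 0    -3  -4     9 ]
R4 <- R4 - (6/7)*R2:  [   0    0  2/7    0 ]
R4 <- R4 - (2/7)*R3:  [    0     0     0  -4/7 ]
Upper-triangular form:
[ 2    -3  -2     3 ]
[ 0  -7/2  -5  21/2 ]
[ 0     0   1     2 ]
[ 0     0   0  -4/7 ]
det(A) = (-1)^1 * (2) * (-7/2) * (1) * (-4/7) = -4  (1 row swap -> sign -1)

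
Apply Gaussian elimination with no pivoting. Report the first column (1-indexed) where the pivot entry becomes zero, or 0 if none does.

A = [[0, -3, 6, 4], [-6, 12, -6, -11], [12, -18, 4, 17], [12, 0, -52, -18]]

first zero-pivot column = 1

Naive forward elimination:
Pivot entry (1,1) is zero but row 2 has -6 in column 1 -> naive elimination stops; a row interchange (e.g. R1 <-> R2) would be required here.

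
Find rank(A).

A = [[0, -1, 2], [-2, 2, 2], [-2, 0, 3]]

Row reduction:
R1 <-> R2   (pivot in column 1 was zero)
[ -2   2  2 ]
[  0  -1  2 ]
[ -2   0  3 ]
R3 <- R3 - (1)*R1:  [  0  -2   1 ]
R3 <- R3 - (2)*R2:  [  0   0  -3 ]
Row echelon form:
[ -2   2   2 ]
[  0  -1   2 ]
[  0   0  -3 ]
Nonzero rows / pivot columns: 3

rank(A) = 3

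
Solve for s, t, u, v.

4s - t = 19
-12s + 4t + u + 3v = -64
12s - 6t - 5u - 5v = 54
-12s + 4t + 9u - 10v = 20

(5, 1, 4, -4)

Forward elimination on [A|b]:
R2 <- R2 - (-3)*R1:  [  0   1   1   3  -7 ]
R3 <- R3 - (3)*R1:  [  0  -3  -5  -5  -3 ]
R4 <- R4 - (-3)*R1:  [   0    1    9  -10   77 ]
R3 <- R3 - (-3)*R2:  [   0    0   -2    4  -24 ]
R4 <- R4 - (1)*R2:  [   0    0    8  -13   84 ]
R4 <- R4 - (-4)*R3:  [   0    0    0    3  -12 ]
Row echelon form:
[ 4  -1   0  0  |   19 ]
[ 0   1   1  3  |   -7 ]
[ 0   0  -2  4  |  -24 ]
[ 0   0   0  3  |  -12 ]
Back-substitution:
v = (-12) / 3 = -4
u = (-24 - (4)*(-4)) / -2 = 4
t = (-7 - (1)*(4) - (3)*(-4)) / 1 = 1
s = (19 - (-1)*(1)) / 4 = 5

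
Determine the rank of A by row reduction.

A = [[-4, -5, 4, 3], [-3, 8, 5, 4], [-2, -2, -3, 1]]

Row reduction:
R2 <- R2 - (3/4)*R1:  [    0  47/4     2   7/4 ]
R3 <- R3 - (1/2)*R1:  [    0   1/2    -5  -1/2 ]
R3 <- R3 - (2/47)*R2:  [       0        0  -239/47   -27/47 ]
Row echelon form:
[ -4    -5        4       3 ]
[  0  47/4        2     7/4 ]
[  0     0  -239/47  -27/47 ]
Nonzero rows / pivot columns: 3

rank(A) = 3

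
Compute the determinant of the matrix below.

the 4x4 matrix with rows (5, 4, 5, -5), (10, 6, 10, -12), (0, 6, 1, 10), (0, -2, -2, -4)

Forward elimination:
R2 <- R2 - (2)*R1:  [  0  -2   0  -2 ]
R3 <- R3 - (-3)*R2:  [ 0  0  1  4 ]
R4 <- R4 - (1)*R2:  [  0   0  -2  -2 ]
R4 <- R4 - (-2)*R3:  [ 0  0  0  6 ]
Upper-triangular form:
[ 5   4  5  -5 ]
[ 0  -2  0  -2 ]
[ 0   0  1   4 ]
[ 0   0  0   6 ]
det(A) = (-1)^0 * (5) * (-2) * (1) * (6) = -60  (0 row swaps -> sign +1)

det(A) = -60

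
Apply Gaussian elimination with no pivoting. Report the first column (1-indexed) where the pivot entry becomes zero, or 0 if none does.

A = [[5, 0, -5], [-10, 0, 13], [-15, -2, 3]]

first zero-pivot column = 2

Naive forward elimination:
R2 <- R2 - (-2)*R1:  [ 0  0  3 ]
R3 <- R3 - (-3)*R1:  [   0   -2  -12 ]
Matrix at this point:
[ 5   0   -5 ]
[ 0   0    3 ]
[ 0  -2  -12 ]
Pivot entry (2,2) is zero but row 3 has -2 in column 2 -> naive elimination stops; a row interchange (e.g. R2 <-> R3) would be required here.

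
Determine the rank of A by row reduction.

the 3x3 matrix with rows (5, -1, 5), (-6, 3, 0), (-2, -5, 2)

rank(A) = 3

Row reduction:
R2 <- R2 - (-6/5)*R1:  [   0  9/5    6 ]
R3 <- R3 - (-2/5)*R1:  [     0  -27/5      4 ]
R3 <- R3 - (-3)*R2:  [  0   0  22 ]
Row echelon form:
[ 5   -1   5 ]
[ 0  9/5   6 ]
[ 0    0  22 ]
Nonzero rows / pivot columns: 3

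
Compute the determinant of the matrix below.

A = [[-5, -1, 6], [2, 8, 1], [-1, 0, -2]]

det(A) = 125

Forward elimination:
R2 <- R2 - (-2/5)*R1:  [    0  38/5  17/5 ]
R3 <- R3 - (1/5)*R1:  [     0    1/5  -16/5 ]
R3 <- R3 - (1/38)*R2:  [       0        0  -125/38 ]
Upper-triangular form:
[ -5    -1        6 ]
[  0  38/5     17/5 ]
[  0     0  -125/38 ]
det(A) = (-1)^0 * (-5) * (38/5) * (-125/38) = 125  (0 row swaps -> sign +1)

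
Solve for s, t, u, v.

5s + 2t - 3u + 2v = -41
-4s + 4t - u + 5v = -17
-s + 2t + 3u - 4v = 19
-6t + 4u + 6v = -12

Forward elimination on [A|b]:
R2 <- R2 - (-4/5)*R1:  [      0    28/5   -17/5    33/5  -249/5 ]
R3 <- R3 - (-1/5)*R1:  [     0   12/5   12/5  -18/5   54/5 ]
R3 <- R3 - (3/7)*R2:  [     0      0   27/7  -45/7  225/7 ]
R4 <- R4 - (-15/14)*R2:  [       0        0     5/14   183/14  -915/14 ]
R4 <- R4 - (5/54)*R3:  [      0       0       0    41/3  -205/3 ]
Row echelon form:
[ 5     2     -3      2  |     -41 ]
[ 0  28/5  -17/5   33/5  |  -249/5 ]
[ 0     0   27/7  -45/7  |   225/7 ]
[ 0     0      0   41/3  |  -205/3 ]
Back-substitution:
v = (-205/3) / (41/3) = -5
u = (225/7 - (-45/7)*(-5)) / (27/7) = 0
t = (-249/5 - (-17/5)*(0) - (33/5)*(-5)) / (28/5) = -3
s = (-41 - (2)*(-3) - (-3)*(0) - (2)*(-5)) / 5 = -5

(-5, -3, 0, -5)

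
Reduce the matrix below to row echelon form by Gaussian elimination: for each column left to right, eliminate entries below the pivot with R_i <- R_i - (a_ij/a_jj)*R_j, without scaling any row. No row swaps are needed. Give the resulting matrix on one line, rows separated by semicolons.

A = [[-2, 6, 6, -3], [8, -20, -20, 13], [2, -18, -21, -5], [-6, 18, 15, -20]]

REF = [-2 6 6 -3; 0 4 4 1; 0 0 -3 -5; 0 0 0 -6]

Forward elimination:
R2 <- R2 - (-4)*R1:  [ 0  4  4  1 ]
R3 <- R3 - (-1)*R1:  [   0  -12  -15   -8 ]
R4 <- R4 - (3)*R1:  [   0    0   -3  -11 ]
R3 <- R3 - (-3)*R2:  [  0   0  -3  -5 ]
R4 <- R4 - (1)*R3:  [  0   0   0  -6 ]
Row echelon form:
[ -2  6   6  -3 ]
[  0  4   4   1 ]
[  0  0  -3  -5 ]
[  0  0   0  -6 ]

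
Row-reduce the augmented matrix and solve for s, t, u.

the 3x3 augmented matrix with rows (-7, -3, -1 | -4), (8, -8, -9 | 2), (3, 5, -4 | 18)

(0, 2, -2)

Forward elimination on [A|b]:
R2 <- R2 - (-8/7)*R1:  [     0  -80/7  -71/7  -18/7 ]
R3 <- R3 - (-3/7)*R1:  [     0   26/7  -31/7  114/7 ]
R3 <- R3 - (-13/40)*R2:  [       0        0  -309/40   309/20 ]
Row echelon form:
[ -7     -3       -1  |      -4 ]
[  0  -80/7    -71/7  |   -18/7 ]
[  0      0  -309/40  |  309/20 ]
Back-substitution:
u = (309/20) / (-309/40) = -2
t = (-18/7 - (-71/7)*(-2)) / (-80/7) = 2
s = (-4 - (-3)*(2) - (-1)*(-2)) / -7 = 0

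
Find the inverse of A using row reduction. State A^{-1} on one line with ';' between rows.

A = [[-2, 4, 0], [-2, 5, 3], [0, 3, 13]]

inverse = [-7 13/2 -3/2; -13/4 13/4 -3/4; 3/4 -3/4 1/4]

Gauss-Jordan on [A | I]:
R1 <- (1/-2)*R1:  [    1    -2     0  |  -1/2     0     0 ]
R2 <- R2 - (-2)*R1:  [  0   1   3  |  -1   1   0 ]
R1 <- R1 - (-2)*R2:  [    1     0     6  |  -5/2     2     0 ]
R3 <- R3 - (3)*R2:  [  0   0   4  |   3  -3   1 ]
R3 <- (1/4)*R3:  [    0     0     1  |   3/4  -3/4   1/4 ]
R1 <- R1 - (6)*R3:  [    1     0     0  |    -7  13/2  -3/2 ]
R2 <- R2 - (3)*R3:  [     0      1      0  |  -13/4   13/4   -3/4 ]
Right block of [I | A^{-1}] is the inverse:
[    -7  13/2  -3/2 ]
[ -13/4  13/4  -3/4 ]
[   3/4  -3/4   1/4 ]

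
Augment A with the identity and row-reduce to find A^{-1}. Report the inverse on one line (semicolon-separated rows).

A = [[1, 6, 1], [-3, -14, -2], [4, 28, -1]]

Gauss-Jordan on [A | I]:
R2 <- R2 - (-3)*R1:  [ 0  4  1  |  3  1  0 ]
R3 <- R3 - (4)*R1:  [  0   4  -5  |  -4   0   1 ]
R2 <- (1/4)*R2:  [   0    1  1/4  |  3/4  1/4    0 ]
R1 <- R1 - (6)*R2:  [    1     0  -1/2  |  -7/2  -3/2     0 ]
R3 <- R3 - (4)*R2:  [  0   0  -6  |  -7  -1   1 ]
R3 <- (1/-6)*R3:  [    0     0     1  |   7/6   1/6  -1/6 ]
R1 <- R1 - (-1/2)*R3:  [      1       0       0  |  -35/12  -17/12   -1/12 ]
R2 <- R2 - (1/4)*R3:  [     0      1      0  |  11/24   5/24   1/24 ]
Right block of [I | A^{-1}] is the inverse:
[ -35/12  -17/12  -1/12 ]
[  11/24    5/24   1/24 ]
[    7/6     1/6   -1/6 ]

inverse = [-35/12 -17/12 -1/12; 11/24 5/24 1/24; 7/6 1/6 -1/6]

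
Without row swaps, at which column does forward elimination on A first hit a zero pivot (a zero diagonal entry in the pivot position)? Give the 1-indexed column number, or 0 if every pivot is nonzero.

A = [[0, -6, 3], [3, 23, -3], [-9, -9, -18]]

Naive forward elimination:
Pivot entry (1,1) is zero but row 2 has 3 in column 1 -> naive elimination stops; a row interchange (e.g. R1 <-> R2) would be required here.

first zero-pivot column = 1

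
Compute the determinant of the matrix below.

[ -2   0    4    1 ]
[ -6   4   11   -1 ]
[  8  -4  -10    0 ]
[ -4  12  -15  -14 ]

Forward elimination:
R2 <- R2 - (3)*R1:  [  0   4  -1  -4 ]
R3 <- R3 - (-4)*R1:  [  0  -4   6   4 ]
R4 <- R4 - (2)*R1:  [   0   12  -23  -16 ]
R3 <- R3 - (-1)*R2:  [ 0  0  5  0 ]
R4 <- R4 - (3)*R2:  [   0    0  -20   -4 ]
R4 <- R4 - (-4)*R3:  [  0   0   0  -4 ]
Upper-triangular form:
[ -2  0   4   1 ]
[  0  4  -1  -4 ]
[  0  0   5   0 ]
[  0  0   0  -4 ]
det(A) = (-1)^0 * (-2) * (4) * (5) * (-4) = 160  (0 row swaps -> sign +1)

det(A) = 160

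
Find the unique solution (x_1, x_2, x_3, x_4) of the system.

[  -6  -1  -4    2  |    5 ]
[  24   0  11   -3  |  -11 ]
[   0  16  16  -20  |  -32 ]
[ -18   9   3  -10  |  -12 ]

(0, -1, -1, 0)

Forward elimination on [A|b]:
R2 <- R2 - (-4)*R1:  [  0  -4  -5   5   9 ]
R4 <- R4 - (3)*R1:  [   0   12   15  -16  -27 ]
R3 <- R3 - (-4)*R2:  [  0   0  -4   0   4 ]
R4 <- R4 - (-3)*R2:  [  0   0   0  -1   0 ]
Row echelon form:
[ -6  -1  -4   2  |  5 ]
[  0  -4  -5   5  |  9 ]
[  0   0  -4   0  |  4 ]
[  0   0   0  -1  |  0 ]
Back-substitution:
x_4 = (0) / -1 = 0
x_3 = (4) / -4 = -1
x_2 = (9 - (-5)*(-1) - (5)*(0)) / -4 = -1
x_1 = (5 - (-1)*(-1) - (-4)*(-1) - (2)*(0)) / -6 = 0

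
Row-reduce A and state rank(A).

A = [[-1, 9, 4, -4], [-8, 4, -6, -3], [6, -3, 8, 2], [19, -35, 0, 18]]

Row reduction:
R2 <- R2 - (8)*R1:  [   0  -68  -38   29 ]
R3 <- R3 - (-6)*R1:  [   0   51   32  -22 ]
R4 <- R4 - (-19)*R1:  [   0  136   76  -58 ]
R3 <- R3 - (-3/4)*R2:  [    0     0   7/2  -1/4 ]
R4 <- R4 - (-2)*R2:  [ 0  0  0  0 ]
Row echelon form:
[ -1    9    4    -4 ]
[  0  -68  -38    29 ]
[  0    0  7/2  -1/4 ]
[  0    0    0     0 ]
Nonzero rows / pivot columns: 3

rank(A) = 3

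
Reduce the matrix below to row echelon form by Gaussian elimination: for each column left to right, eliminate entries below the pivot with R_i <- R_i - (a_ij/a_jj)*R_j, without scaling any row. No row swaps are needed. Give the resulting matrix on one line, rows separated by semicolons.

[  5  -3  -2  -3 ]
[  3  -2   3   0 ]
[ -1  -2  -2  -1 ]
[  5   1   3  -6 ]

REF = [5 -3 -2 -3; 0 -1/5 21/5 9/5; 0 0 -57 -25; 0 0 0 -344/57]

Forward elimination:
R2 <- R2 - (3/5)*R1:  [    0  -1/5  21/5   9/5 ]
R3 <- R3 - (-1/5)*R1:  [     0  -13/5  -12/5   -8/5 ]
R4 <- R4 - (1)*R1:  [  0   4   5  -3 ]
R3 <- R3 - (13)*R2:  [   0    0  -57  -25 ]
R4 <- R4 - (-20)*R2:  [  0   0  89  33 ]
R4 <- R4 - (-89/57)*R3:  [       0        0        0  -344/57 ]
Row echelon form:
[ 5    -3    -2       -3 ]
[ 0  -1/5  21/5      9/5 ]
[ 0     0   -57      -25 ]
[ 0     0     0  -344/57 ]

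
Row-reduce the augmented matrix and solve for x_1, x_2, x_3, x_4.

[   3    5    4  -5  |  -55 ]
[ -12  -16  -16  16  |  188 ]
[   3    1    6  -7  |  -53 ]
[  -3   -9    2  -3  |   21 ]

(-1, -4, -3, 4)

Forward elimination on [A|b]:
R2 <- R2 - (-4)*R1:  [   0    4    0   -4  -32 ]
R3 <- R3 - (1)*R1:  [  0  -4   2  -2   2 ]
R4 <- R4 - (-1)*R1:  [   0   -4    6   -8  -34 ]
R3 <- R3 - (-1)*R2:  [   0    0    2   -6  -30 ]
R4 <- R4 - (-1)*R2:  [   0    0    6  -12  -66 ]
R4 <- R4 - (3)*R3:  [  0   0   0   6  24 ]
Row echelon form:
[ 3  5  4  -5  |  -55 ]
[ 0  4  0  -4  |  -32 ]
[ 0  0  2  -6  |  -30 ]
[ 0  0  0   6  |   24 ]
Back-substitution:
x_4 = (24) / 6 = 4
x_3 = (-30 - (-6)*(4)) / 2 = -3
x_2 = (-32 - (-4)*(4)) / 4 = -4
x_1 = (-55 - (5)*(-4) - (4)*(-3) - (-5)*(4)) / 3 = -1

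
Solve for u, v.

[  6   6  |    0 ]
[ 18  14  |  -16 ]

(-4, 4)

Forward elimination on [A|b]:
R2 <- R2 - (3)*R1:  [   0   -4  -16 ]
Row echelon form:
[ 6   6  |    0 ]
[ 0  -4  |  -16 ]
Back-substitution:
v = (-16) / -4 = 4
u = (0 - (6)*(4)) / 6 = -4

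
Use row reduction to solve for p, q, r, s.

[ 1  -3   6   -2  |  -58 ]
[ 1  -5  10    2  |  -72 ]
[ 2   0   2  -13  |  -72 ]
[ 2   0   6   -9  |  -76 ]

Forward elimination on [A|b]:
R2 <- R2 - (1)*R1:  [   0   -2    4    4  -14 ]
R3 <- R3 - (2)*R1:  [   0    6  -10   -9   44 ]
R4 <- R4 - (2)*R1:  [  0   6  -6  -5  40 ]
R3 <- R3 - (-3)*R2:  [ 0  0  2  3  2 ]
R4 <- R4 - (-3)*R2:  [  0   0   6   7  -2 ]
R4 <- R4 - (3)*R3:  [  0   0   0  -2  -8 ]
Row echelon form:
[ 1  -3  6  -2  |  -58 ]
[ 0  -2  4   4  |  -14 ]
[ 0   0  2   3  |    2 ]
[ 0   0  0  -2  |   -8 ]
Back-substitution:
s = (-8) / -2 = 4
r = (2 - (3)*(4)) / 2 = -5
q = (-14 - (4)*(-5) - (4)*(4)) / -2 = 5
p = (-58 - (-3)*(5) - (6)*(-5) - (-2)*(4)) / 1 = -5

(-5, 5, -5, 4)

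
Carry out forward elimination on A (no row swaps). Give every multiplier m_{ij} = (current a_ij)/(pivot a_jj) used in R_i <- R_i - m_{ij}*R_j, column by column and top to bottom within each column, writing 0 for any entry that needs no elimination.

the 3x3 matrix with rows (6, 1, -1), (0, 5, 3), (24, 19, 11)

Forward elimination:
R2: entry in column 1 is already 0 -> m_{21} = 0 (no row operation needed)
R3 <- R3 - (4)*R1:  [  0  15  15 ]
R3 <- R3 - (3)*R2:  [ 0  0  6 ]
Multipliers (in order of application): m_{21} = 0, m_{31} = 4, m_{32} = 3

multipliers: 0, 4, 3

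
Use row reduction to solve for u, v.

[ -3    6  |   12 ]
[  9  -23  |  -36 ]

(-4, 0)

Forward elimination on [A|b]:
R2 <- R2 - (-3)*R1:  [  0  -5   0 ]
Row echelon form:
[ -3   6  |  12 ]
[  0  -5  |   0 ]
Back-substitution:
v = (0) / -5 = 0
u = (12 - (6)*(0)) / -3 = -4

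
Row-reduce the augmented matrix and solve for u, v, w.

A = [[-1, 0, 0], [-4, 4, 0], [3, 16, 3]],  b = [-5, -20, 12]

Forward elimination on [A|b]:
R2 <- R2 - (4)*R1:  [ 0  4  0  0 ]
R3 <- R3 - (-3)*R1:  [  0  16   3  -3 ]
R3 <- R3 - (4)*R2:  [  0   0   3  -3 ]
Row echelon form:
[ -1  0  0  |  -5 ]
[  0  4  0  |   0 ]
[  0  0  3  |  -3 ]
Back-substitution:
w = (-3) / 3 = -1
v = (0) / 4 = 0
u = (-5) / -1 = 5

(5, 0, -1)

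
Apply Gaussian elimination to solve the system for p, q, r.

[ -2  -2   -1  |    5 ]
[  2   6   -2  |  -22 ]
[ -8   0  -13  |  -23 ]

(-2, -2, 3)

Forward elimination on [A|b]:
R2 <- R2 - (-1)*R1:  [   0    4   -3  -17 ]
R3 <- R3 - (4)*R1:  [   0    8   -9  -43 ]
R3 <- R3 - (2)*R2:  [  0   0  -3  -9 ]
Row echelon form:
[ -2  -2  -1  |    5 ]
[  0   4  -3  |  -17 ]
[  0   0  -3  |   -9 ]
Back-substitution:
r = (-9) / -3 = 3
q = (-17 - (-3)*(3)) / 4 = -2
p = (5 - (-2)*(-2) - (-1)*(3)) / -2 = -2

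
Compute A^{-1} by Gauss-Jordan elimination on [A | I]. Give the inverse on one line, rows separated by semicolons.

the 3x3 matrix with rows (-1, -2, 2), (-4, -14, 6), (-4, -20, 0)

inverse = [-5 5/3 -2/3; 1 -1/3 1/12; -1 1/2 -1/4]

Gauss-Jordan on [A | I]:
R1 <- (1/-1)*R1:  [  1   2  -2  |  -1   0   0 ]
R2 <- R2 - (-4)*R1:  [  0  -6  -2  |  -4   1   0 ]
R3 <- R3 - (-4)*R1:  [   0  -12   -8  |   -4    0    1 ]
R2 <- (1/-6)*R2:  [    0     1   1/3  |   2/3  -1/6     0 ]
R1 <- R1 - (2)*R2:  [    1     0  -8/3  |  -7/3   1/3     0 ]
R3 <- R3 - (-12)*R2:  [  0   0  -4  |   4  -2   1 ]
R3 <- (1/-4)*R3:  [    0     0     1  |    -1   1/2  -1/4 ]
R1 <- R1 - (-8/3)*R3:  [    1     0     0  |    -5   5/3  -2/3 ]
R2 <- R2 - (1/3)*R3:  [    0     1     0  |     1  -1/3  1/12 ]
Right block of [I | A^{-1}] is the inverse:
[ -5   5/3  -2/3 ]
[  1  -1/3  1/12 ]
[ -1   1/2  -1/4 ]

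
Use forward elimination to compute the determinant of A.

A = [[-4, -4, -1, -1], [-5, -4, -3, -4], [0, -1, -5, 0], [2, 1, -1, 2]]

Forward elimination:
R2 <- R2 - (5/4)*R1:  [     0      1   -7/4  -11/4 ]
R4 <- R4 - (-1/2)*R1:  [    0    -1  -3/2   3/2 ]
R3 <- R3 - (-1)*R2:  [     0      0  -27/4  -11/4 ]
R4 <- R4 - (-1)*R2:  [     0      0  -13/4   -5/4 ]
R4 <- R4 - (13/27)*R3:  [    0     0     0  2/27 ]
Upper-triangular form:
[ -4  -4     -1     -1 ]
[  0   1   -7/4  -11/4 ]
[  0   0  -27/4  -11/4 ]
[  0   0      0   2/27 ]
det(A) = (-1)^0 * (-4) * (1) * (-27/4) * (2/27) = 2  (0 row swaps -> sign +1)

det(A) = 2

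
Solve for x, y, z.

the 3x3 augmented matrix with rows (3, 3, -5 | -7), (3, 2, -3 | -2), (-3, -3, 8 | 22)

(1, 5, 5)

Forward elimination on [A|b]:
R2 <- R2 - (1)*R1:  [  0  -1   2   5 ]
R3 <- R3 - (-1)*R1:  [  0   0   3  15 ]
Row echelon form:
[ 3   3  -5  |  -7 ]
[ 0  -1   2  |   5 ]
[ 0   0   3  |  15 ]
Back-substitution:
z = (15) / 3 = 5
y = (5 - (2)*(5)) / -1 = 5
x = (-7 - (3)*(5) - (-5)*(5)) / 3 = 1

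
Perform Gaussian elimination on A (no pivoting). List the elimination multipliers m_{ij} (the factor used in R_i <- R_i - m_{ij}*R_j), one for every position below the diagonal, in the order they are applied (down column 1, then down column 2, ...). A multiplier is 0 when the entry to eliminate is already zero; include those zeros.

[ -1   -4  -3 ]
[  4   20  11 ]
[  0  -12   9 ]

Forward elimination:
R2 <- R2 - (-4)*R1:  [  0   4  -1 ]
R3: entry in column 1 is already 0 -> m_{31} = 0 (no row operation needed)
R3 <- R3 - (-3)*R2:  [ 0  0  6 ]
Multipliers (in order of application): m_{21} = -4, m_{31} = 0, m_{32} = -3

multipliers: -4, 0, -3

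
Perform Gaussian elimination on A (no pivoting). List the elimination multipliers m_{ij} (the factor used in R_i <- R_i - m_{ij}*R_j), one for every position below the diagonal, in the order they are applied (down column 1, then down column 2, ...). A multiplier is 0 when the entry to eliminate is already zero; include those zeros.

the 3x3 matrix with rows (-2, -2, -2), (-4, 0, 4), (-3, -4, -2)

Forward elimination:
R2 <- R2 - (2)*R1:  [ 0  4  8 ]
R3 <- R3 - (3/2)*R1:  [  0  -1   1 ]
R3 <- R3 - (-1/4)*R2:  [ 0  0  3 ]
Multipliers (in order of application): m_{21} = 2, m_{31} = 3/2, m_{32} = -1/4

multipliers: 2, 3/2, -1/4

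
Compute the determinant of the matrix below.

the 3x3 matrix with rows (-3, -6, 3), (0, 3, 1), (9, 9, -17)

det(A) = 45

Forward elimination:
R3 <- R3 - (-3)*R1:  [  0  -9  -8 ]
R3 <- R3 - (-3)*R2:  [  0   0  -5 ]
Upper-triangular form:
[ -3  -6   3 ]
[  0   3   1 ]
[  0   0  -5 ]
det(A) = (-1)^0 * (-3) * (3) * (-5) = 45  (0 row swaps -> sign +1)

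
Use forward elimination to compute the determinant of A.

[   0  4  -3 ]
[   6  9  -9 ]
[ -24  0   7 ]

det(A) = 48

Forward elimination:
R1 <-> R2   (pivot in column 1 was zero)
[   6  9  -9 ]
[   0  4  -3 ]
[ -24  0   7 ]
R3 <- R3 - (-4)*R1:  [   0   36  -29 ]
R3 <- R3 - (9)*R2:  [  0   0  -2 ]
Upper-triangular form:
[ 6  9  -9 ]
[ 0  4  -3 ]
[ 0  0  -2 ]
det(A) = (-1)^1 * (6) * (4) * (-2) = 48  (1 row swap -> sign -1)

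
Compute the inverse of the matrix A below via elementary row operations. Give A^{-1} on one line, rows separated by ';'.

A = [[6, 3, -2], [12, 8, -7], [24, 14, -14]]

inverse = [7/18 -7/18 5/36; 0 1 -1/2; 2/3 1/3 -1/3]

Gauss-Jordan on [A | I]:
R1 <- (1/6)*R1:  [    1   1/2  -1/3  |   1/6     0     0 ]
R2 <- R2 - (12)*R1:  [  0   2  -3  |  -2   1   0 ]
R3 <- R3 - (24)*R1:  [  0   2  -6  |  -4   0   1 ]
R2 <- (1/2)*R2:  [    0     1  -3/2  |    -1   1/2     0 ]
R1 <- R1 - (1/2)*R2:  [    1     0  5/12  |   2/3  -1/4     0 ]
R3 <- R3 - (2)*R2:  [  0   0  -3  |  -2  -1   1 ]
R3 <- (1/-3)*R3:  [    0     0     1  |   2/3   1/3  -1/3 ]
R1 <- R1 - (5/12)*R3:  [     1      0      0  |   7/18  -7/18   5/36 ]
R2 <- R2 - (-3/2)*R3:  [    0     1     0  |     0     1  -1/2 ]
Right block of [I | A^{-1}] is the inverse:
[ 7/18  -7/18  5/36 ]
[    0      1  -1/2 ]
[  2/3    1/3  -1/3 ]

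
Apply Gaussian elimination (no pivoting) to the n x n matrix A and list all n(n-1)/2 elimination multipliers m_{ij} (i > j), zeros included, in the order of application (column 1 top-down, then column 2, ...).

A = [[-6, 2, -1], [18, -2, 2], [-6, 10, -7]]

multipliers: -3, 1, 2

Forward elimination:
R2 <- R2 - (-3)*R1:  [  0   4  -1 ]
R3 <- R3 - (1)*R1:  [  0   8  -6 ]
R3 <- R3 - (2)*R2:  [  0   0  -4 ]
Multipliers (in order of application): m_{21} = -3, m_{31} = 1, m_{32} = 2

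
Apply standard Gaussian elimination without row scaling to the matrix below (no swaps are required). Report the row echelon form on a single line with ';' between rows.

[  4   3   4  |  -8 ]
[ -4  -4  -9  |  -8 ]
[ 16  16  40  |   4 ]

Forward elimination:
R2 <- R2 - (-1)*R1:  [   0   -1   -5  -16 ]
R3 <- R3 - (4)*R1:  [  0   4  24  36 ]
R3 <- R3 - (-4)*R2:  [   0    0    4  -28 ]
Row echelon form:
[ 4   3   4  |   -8 ]
[ 0  -1  -5  |  -16 ]
[ 0   0   4  |  -28 ]

REF = [4 3 4 -8; 0 -1 -5 -16; 0 0 4 -28]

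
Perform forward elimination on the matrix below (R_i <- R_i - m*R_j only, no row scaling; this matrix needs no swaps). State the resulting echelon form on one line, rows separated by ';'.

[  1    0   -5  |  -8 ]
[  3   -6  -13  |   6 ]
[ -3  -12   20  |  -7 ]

Forward elimination:
R2 <- R2 - (3)*R1:  [  0  -6   2  30 ]
R3 <- R3 - (-3)*R1:  [   0  -12    5  -31 ]
R3 <- R3 - (2)*R2:  [   0    0    1  -91 ]
Row echelon form:
[ 1   0  -5  |   -8 ]
[ 0  -6   2  |   30 ]
[ 0   0   1  |  -91 ]

REF = [1 0 -5 -8; 0 -6 2 30; 0 0 1 -91]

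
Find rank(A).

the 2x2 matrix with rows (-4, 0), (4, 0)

rank(A) = 1

Row reduction:
R2 <- R2 - (-1)*R1:  [ 0  0 ]
Row echelon form:
[ -4  0 ]
[  0  0 ]
Nonzero rows / pivot columns: 1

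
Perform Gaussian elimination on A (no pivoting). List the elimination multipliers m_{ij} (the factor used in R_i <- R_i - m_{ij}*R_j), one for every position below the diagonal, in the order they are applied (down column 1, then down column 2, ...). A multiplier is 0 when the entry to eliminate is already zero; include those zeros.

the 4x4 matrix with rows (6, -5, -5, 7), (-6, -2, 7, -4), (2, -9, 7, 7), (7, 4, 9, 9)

multipliers: -1, 1/3, 7/6, 22/21, -59/42, 247/92

Forward elimination:
R2 <- R2 - (-1)*R1:  [  0  -7   2   3 ]
R3 <- R3 - (1/3)*R1:  [     0  -22/3   26/3   14/3 ]
R4 <- R4 - (7/6)*R1:  [    0  59/6  89/6   5/6 ]
R3 <- R3 - (22/21)*R2:  [     0      0   46/7  32/21 ]
R4 <- R4 - (-59/42)*R2:  [      0       0  247/14  106/21 ]
R4 <- R4 - (247/92)*R3:  [     0      0      0  22/23 ]
Multipliers (in order of application): m_{21} = -1, m_{31} = 1/3, m_{41} = 7/6, m_{32} = 22/21, m_{42} = -59/42, m_{43} = 247/92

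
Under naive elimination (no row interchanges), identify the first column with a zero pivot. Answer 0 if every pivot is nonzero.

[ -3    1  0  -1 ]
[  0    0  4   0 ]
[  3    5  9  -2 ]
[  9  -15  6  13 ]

Naive forward elimination:
R3 <- R3 - (-1)*R1:  [  0   6   9  -3 ]
R4 <- R4 - (-3)*R1:  [   0  -12    6   10 ]
Matrix at this point:
[ -3    1  0  -1 ]
[  0    0  4   0 ]
[  0    6  9  -3 ]
[  0  -12  6  10 ]
Pivot entry (2,2) is zero but row 3 has 6 in column 2 -> naive elimination stops; a row interchange (e.g. R2 <-> R3) would be required here.

first zero-pivot column = 2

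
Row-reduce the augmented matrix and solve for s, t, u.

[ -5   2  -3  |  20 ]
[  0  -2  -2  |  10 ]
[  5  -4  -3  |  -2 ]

Forward elimination on [A|b]:
R3 <- R3 - (-1)*R1:  [  0  -2  -6  18 ]
R3 <- R3 - (1)*R2:  [  0   0  -4   8 ]
Row echelon form:
[ -5   2  -3  |  20 ]
[  0  -2  -2  |  10 ]
[  0   0  -4  |   8 ]
Back-substitution:
u = (8) / -4 = -2
t = (10 - (-2)*(-2)) / -2 = -3
s = (20 - (2)*(-3) - (-3)*(-2)) / -5 = -4

(-4, -3, -2)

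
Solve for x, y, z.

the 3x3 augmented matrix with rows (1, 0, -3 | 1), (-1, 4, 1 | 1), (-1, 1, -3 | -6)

(4, 1, 1)

Forward elimination on [A|b]:
R2 <- R2 - (-1)*R1:  [  0   4  -2   2 ]
R3 <- R3 - (-1)*R1:  [  0   1  -6  -5 ]
R3 <- R3 - (1/4)*R2:  [     0      0  -11/2  -11/2 ]
Row echelon form:
[ 1  0     -3  |      1 ]
[ 0  4     -2  |      2 ]
[ 0  0  -11/2  |  -11/2 ]
Back-substitution:
z = (-11/2) / (-11/2) = 1
y = (2 - (-2)*(1)) / 4 = 1
x = (1 - (-3)*(1)) / 1 = 4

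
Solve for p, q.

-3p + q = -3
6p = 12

(2, 3)

Forward elimination on [A|b]:
R2 <- R2 - (-2)*R1:  [ 0  2  6 ]
Row echelon form:
[ -3  1  |  -3 ]
[  0  2  |   6 ]
Back-substitution:
q = (6) / 2 = 3
p = (-3 - (1)*(3)) / -3 = 2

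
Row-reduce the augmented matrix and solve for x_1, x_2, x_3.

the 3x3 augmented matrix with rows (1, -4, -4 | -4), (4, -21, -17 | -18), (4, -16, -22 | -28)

Forward elimination on [A|b]:
R2 <- R2 - (4)*R1:  [  0  -5  -1  -2 ]
R3 <- R3 - (4)*R1:  [   0    0   -6  -12 ]
Row echelon form:
[ 1  -4  -4  |   -4 ]
[ 0  -5  -1  |   -2 ]
[ 0   0  -6  |  -12 ]
Back-substitution:
x_3 = (-12) / -6 = 2
x_2 = (-2 - (-1)*(2)) / -5 = 0
x_1 = (-4 - (-4)*(0) - (-4)*(2)) / 1 = 4

(4, 0, 2)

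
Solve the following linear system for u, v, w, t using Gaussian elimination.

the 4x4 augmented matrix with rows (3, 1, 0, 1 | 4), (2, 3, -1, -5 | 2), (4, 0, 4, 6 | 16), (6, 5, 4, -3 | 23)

Forward elimination on [A|b]:
R2 <- R2 - (2/3)*R1:  [     0    7/3     -1  -17/3   -2/3 ]
R3 <- R3 - (4/3)*R1:  [    0  -4/3     4  14/3  32/3 ]
R4 <- R4 - (2)*R1:  [  0   3   4  -5  15 ]
R3 <- R3 - (-4/7)*R2:  [    0     0  24/7  10/7  72/7 ]
R4 <- R4 - (9/7)*R2:  [     0      0   37/7   16/7  111/7 ]
R4 <- R4 - (37/24)*R3:  [    0     0     0  1/12     0 ]
Row echelon form:
[ 3    1     0      1  |     4 ]
[ 0  7/3    -1  -17/3  |  -2/3 ]
[ 0    0  24/7   10/7  |  72/7 ]
[ 0    0     0   1/12  |     0 ]
Back-substitution:
t = (0) / (1/12) = 0
w = (72/7 - (10/7)*(0)) / (24/7) = 3
v = (-2/3 - (-1)*(3) - (-17/3)*(0)) / (7/3) = 1
u = (4 - (1)*(1) - (1)*(0)) / 3 = 1

(1, 1, 3, 0)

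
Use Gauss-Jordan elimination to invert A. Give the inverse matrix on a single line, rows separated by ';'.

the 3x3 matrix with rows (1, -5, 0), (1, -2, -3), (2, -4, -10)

inverse = [-2/3 25/6 -5/4; -1/3 5/6 -1/4; 0 1/2 -1/4]

Gauss-Jordan on [A | I]:
R2 <- R2 - (1)*R1:  [  0   3  -3  |  -1   1   0 ]
R3 <- R3 - (2)*R1:  [   0    6  -10  |   -2    0    1 ]
R2 <- (1/3)*R2:  [    0     1    -1  |  -1/3   1/3     0 ]
R1 <- R1 - (-5)*R2:  [    1     0    -5  |  -2/3   5/3     0 ]
R3 <- R3 - (6)*R2:  [  0   0  -4  |   0  -2   1 ]
R3 <- (1/-4)*R3:  [    0     0     1  |     0   1/2  -1/4 ]
R1 <- R1 - (-5)*R3:  [    1     0     0  |  -2/3  25/6  -5/4 ]
R2 <- R2 - (-1)*R3:  [    0     1     0  |  -1/3   5/6  -1/4 ]
Right block of [I | A^{-1}] is the inverse:
[ -2/3  25/6  -5/4 ]
[ -1/3   5/6  -1/4 ]
[    0   1/2  -1/4 ]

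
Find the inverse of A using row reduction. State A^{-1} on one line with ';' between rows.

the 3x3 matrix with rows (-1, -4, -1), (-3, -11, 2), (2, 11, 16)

inverse = [-198 53 -19; 52 -14 5; -11 3 -1]

Gauss-Jordan on [A | I]:
R1 <- (1/-1)*R1:  [  1   4   1  |  -1   0   0 ]
R2 <- R2 - (-3)*R1:  [  0   1   5  |  -3   1   0 ]
R3 <- R3 - (2)*R1:  [  0   3  14  |   2   0   1 ]
R1 <- R1 - (4)*R2:  [   1    0  -19  |   11   -4    0 ]
R3 <- R3 - (3)*R2:  [  0   0  -1  |  11  -3   1 ]
R3 <- (1/-1)*R3:  [   0    0    1  |  -11    3   -1 ]
R1 <- R1 - (-19)*R3:  [    1     0     0  |  -198    53   -19 ]
R2 <- R2 - (5)*R3:  [   0    1    0  |   52  -14    5 ]
Right block of [I | A^{-1}] is the inverse:
[ -198   53  -19 ]
[   52  -14    5 ]
[  -11    3   -1 ]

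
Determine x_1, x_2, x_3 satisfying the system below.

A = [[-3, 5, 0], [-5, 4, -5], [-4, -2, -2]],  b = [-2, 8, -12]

Forward elimination on [A|b]:
R2 <- R2 - (5/3)*R1:  [     0  -13/3     -5   34/3 ]
R3 <- R3 - (4/3)*R1:  [     0  -26/3     -2  -28/3 ]
R3 <- R3 - (2)*R2:  [   0    0    8  -32 ]
Row echelon form:
[ -3      5   0  |    -2 ]
[  0  -13/3  -5  |  34/3 ]
[  0      0   8  |   -32 ]
Back-substitution:
x_3 = (-32) / 8 = -4
x_2 = (34/3 - (-5)*(-4)) / (-13/3) = 2
x_1 = (-2 - (5)*(2)) / -3 = 4

(4, 2, -4)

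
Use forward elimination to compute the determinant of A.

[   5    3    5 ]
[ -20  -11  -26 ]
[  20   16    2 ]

Forward elimination:
R2 <- R2 - (-4)*R1:  [  0   1  -6 ]
R3 <- R3 - (4)*R1:  [   0    4  -18 ]
R3 <- R3 - (4)*R2:  [ 0  0  6 ]
Upper-triangular form:
[ 5  3   5 ]
[ 0  1  -6 ]
[ 0  0   6 ]
det(A) = (-1)^0 * (5) * (1) * (6) = 30  (0 row swaps -> sign +1)

det(A) = 30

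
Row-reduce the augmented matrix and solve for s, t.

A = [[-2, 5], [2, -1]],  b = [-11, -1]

Forward elimination on [A|b]:
R2 <- R2 - (-1)*R1:  [   0    4  -12 ]
Row echelon form:
[ -2  5  |  -11 ]
[  0  4  |  -12 ]
Back-substitution:
t = (-12) / 4 = -3
s = (-11 - (5)*(-3)) / -2 = -2

(-2, -3)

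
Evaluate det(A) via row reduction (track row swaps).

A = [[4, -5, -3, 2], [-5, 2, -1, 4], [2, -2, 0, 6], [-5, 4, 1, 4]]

Forward elimination:
R2 <- R2 - (-5/4)*R1:  [     0  -17/4  -19/4   13/2 ]
R3 <- R3 - (1/2)*R1:  [   0  1/2  3/2    5 ]
R4 <- R4 - (-5/4)*R1:  [     0   -9/4  -11/4   13/2 ]
R3 <- R3 - (-2/17)*R2:  [     0      0  16/17  98/17 ]
R4 <- R4 - (9/17)*R2:  [     0      0  -4/17  52/17 ]
R4 <- R4 - (-1/4)*R3:  [   0    0    0  9/2 ]
Upper-triangular form:
[ 4     -5     -3      2 ]
[ 0  -17/4  -19/4   13/2 ]
[ 0      0  16/17  98/17 ]
[ 0      0      0    9/2 ]
det(A) = (-1)^0 * (4) * (-17/4) * (16/17) * (9/2) = -72  (0 row swaps -> sign +1)

det(A) = -72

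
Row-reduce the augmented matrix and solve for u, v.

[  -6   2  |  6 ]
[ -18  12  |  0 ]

Forward elimination on [A|b]:
R2 <- R2 - (3)*R1:  [   0    6  -18 ]
Row echelon form:
[ -6  2  |    6 ]
[  0  6  |  -18 ]
Back-substitution:
v = (-18) / 6 = -3
u = (6 - (2)*(-3)) / -6 = -2

(-2, -3)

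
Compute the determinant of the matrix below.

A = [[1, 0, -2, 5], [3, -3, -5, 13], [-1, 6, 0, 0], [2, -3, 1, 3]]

det(A) = 12

Forward elimination:
R2 <- R2 - (3)*R1:  [  0  -3   1  -2 ]
R3 <- R3 - (-1)*R1:  [  0   6  -2   5 ]
R4 <- R4 - (2)*R1:  [  0  -3   5  -7 ]
R3 <- R3 - (-2)*R2:  [ 0  0  0  1 ]
R4 <- R4 - (1)*R2:  [  0   0   4  -5 ]
R3 <-> R4   (pivot in column 3 was zero)
[ 1   0  -2   5 ]
[ 0  -3   1  -2 ]
[ 0   0   4  -5 ]
[ 0   0   0   1 ]
Upper-triangular form:
[ 1   0  -2   5 ]
[ 0  -3   1  -2 ]
[ 0   0   4  -5 ]
[ 0   0   0   1 ]
det(A) = (-1)^1 * (1) * (-3) * (4) * (1) = 12  (1 row swap -> sign -1)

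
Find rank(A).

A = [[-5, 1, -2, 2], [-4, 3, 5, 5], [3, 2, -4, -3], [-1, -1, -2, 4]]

rank(A) = 4

Row reduction:
R2 <- R2 - (4/5)*R1:  [    0  11/5  33/5  17/5 ]
R3 <- R3 - (-3/5)*R1:  [     0   13/5  -26/5   -9/5 ]
R4 <- R4 - (1/5)*R1:  [    0  -6/5  -8/5  18/5 ]
R3 <- R3 - (13/11)*R2:  [      0       0     -13  -64/11 ]
R4 <- R4 - (-6/11)*R2:  [     0      0      2  60/11 ]
R4 <- R4 - (-2/13)*R3:  [       0        0        0  652/143 ]
Row echelon form:
[ -5     1    -2        2 ]
[  0  11/5  33/5     17/5 ]
[  0     0   -13   -64/11 ]
[  0     0     0  652/143 ]
Nonzero rows / pivot columns: 4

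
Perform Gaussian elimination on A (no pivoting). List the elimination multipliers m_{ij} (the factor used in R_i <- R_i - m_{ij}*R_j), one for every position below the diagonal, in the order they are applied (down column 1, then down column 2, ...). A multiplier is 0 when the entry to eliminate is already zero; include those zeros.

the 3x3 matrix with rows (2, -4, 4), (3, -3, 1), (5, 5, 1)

multipliers: 3/2, 5/2, 5

Forward elimination:
R2 <- R2 - (3/2)*R1:  [  0   3  -5 ]
R3 <- R3 - (5/2)*R1:  [  0  15  -9 ]
R3 <- R3 - (5)*R2:  [  0   0  16 ]
Multipliers (in order of application): m_{21} = 3/2, m_{31} = 5/2, m_{32} = 5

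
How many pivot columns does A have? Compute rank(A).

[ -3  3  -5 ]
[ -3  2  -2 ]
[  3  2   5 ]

Row reduction:
R2 <- R2 - (1)*R1:  [  0  -1   3 ]
R3 <- R3 - (-1)*R1:  [ 0  5  0 ]
R3 <- R3 - (-5)*R2:  [  0   0  15 ]
Row echelon form:
[ -3   3  -5 ]
[  0  -1   3 ]
[  0   0  15 ]
Nonzero rows / pivot columns: 3

rank(A) = 3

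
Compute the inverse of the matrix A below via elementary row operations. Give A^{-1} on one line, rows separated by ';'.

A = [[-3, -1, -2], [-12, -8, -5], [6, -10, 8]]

Gauss-Jordan on [A | I]:
R1 <- (1/-3)*R1:  [    1   1/3   2/3  |  -1/3     0     0 ]
R2 <- R2 - (-12)*R1:  [  0  -4   3  |  -4   1   0 ]
R3 <- R3 - (6)*R1:  [   0  -12    4  |    2    0    1 ]
R2 <- (1/-4)*R2:  [    0     1  -3/4  |     1  -1/4     0 ]
R1 <- R1 - (1/3)*R2:  [     1      0  11/12  |   -2/3   1/12      0 ]
R3 <- R3 - (-12)*R2:  [  0   0  -5  |  14  -3   1 ]
R3 <- (1/-5)*R3:  [     0      0      1  |  -14/5    3/5   -1/5 ]
R1 <- R1 - (11/12)*R3:  [     1      0      0  |  19/10  -7/15  11/60 ]
R2 <- R2 - (-3/4)*R3:  [      0       1       0  |  -11/10     1/5   -3/20 ]
Right block of [I | A^{-1}] is the inverse:
[  19/10  -7/15  11/60 ]
[ -11/10    1/5  -3/20 ]
[  -14/5    3/5   -1/5 ]

inverse = [19/10 -7/15 11/60; -11/10 1/5 -3/20; -14/5 3/5 -1/5]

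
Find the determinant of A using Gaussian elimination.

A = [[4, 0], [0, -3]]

Forward elimination:
Upper-triangular form:
[ 4   0 ]
[ 0  -3 ]
det(A) = (-1)^0 * (4) * (-3) = -12  (0 row swaps -> sign +1)

det(A) = -12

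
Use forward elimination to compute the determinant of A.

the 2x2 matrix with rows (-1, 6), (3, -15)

Forward elimination:
R2 <- R2 - (-3)*R1:  [ 0  3 ]
Upper-triangular form:
[ -1  6 ]
[  0  3 ]
det(A) = (-1)^0 * (-1) * (3) = -3  (0 row swaps -> sign +1)

det(A) = -3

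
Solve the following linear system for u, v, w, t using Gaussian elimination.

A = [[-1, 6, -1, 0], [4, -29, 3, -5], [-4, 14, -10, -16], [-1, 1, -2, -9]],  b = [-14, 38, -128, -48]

(5, -1, 3, 4)

Forward elimination on [A|b]:
R2 <- R2 - (-4)*R1:  [   0   -5   -1   -5  -18 ]
R3 <- R3 - (4)*R1:  [   0  -10   -6  -16  -72 ]
R4 <- R4 - (1)*R1:  [   0   -5   -1   -9  -34 ]
R3 <- R3 - (2)*R2:  [   0    0   -4   -6  -36 ]
R4 <- R4 - (1)*R2:  [   0    0    0   -4  -16 ]
Row echelon form:
[ -1   6  -1   0  |  -14 ]
[  0  -5  -1  -5  |  -18 ]
[  0   0  -4  -6  |  -36 ]
[  0   0   0  -4  |  -16 ]
Back-substitution:
t = (-16) / -4 = 4
w = (-36 - (-6)*(4)) / -4 = 3
v = (-18 - (-1)*(3) - (-5)*(4)) / -5 = -1
u = (-14 - (6)*(-1) - (-1)*(3)) / -1 = 5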